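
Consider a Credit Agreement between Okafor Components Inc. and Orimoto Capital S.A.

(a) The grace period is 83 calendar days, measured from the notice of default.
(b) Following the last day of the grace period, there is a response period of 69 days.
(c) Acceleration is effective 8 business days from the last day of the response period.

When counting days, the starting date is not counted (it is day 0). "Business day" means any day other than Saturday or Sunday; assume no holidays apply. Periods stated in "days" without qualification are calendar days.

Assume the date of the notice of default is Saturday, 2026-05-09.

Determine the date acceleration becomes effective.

2026-10-20

The last day of the grace period: 2026-05-09 + 83 days = 2026-07-31.
The last day of the response period: 69 calendar days after 2026-07-31 is 2026-10-08.
The date acceleration becomes effective: counting 8 business days from Thursday, 2026-10-08 (Oct 9, Oct 12, Oct 13, Oct 14, Oct 15, Oct 16, Oct 19, Oct 20, skipping weekends) reaches Tuesday, 2026-10-20.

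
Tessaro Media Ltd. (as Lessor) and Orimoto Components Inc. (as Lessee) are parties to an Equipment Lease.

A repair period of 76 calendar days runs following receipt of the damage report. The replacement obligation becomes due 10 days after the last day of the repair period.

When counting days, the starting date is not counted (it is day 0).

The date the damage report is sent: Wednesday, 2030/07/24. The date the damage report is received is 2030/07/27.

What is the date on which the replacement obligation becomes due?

2030/10/21

The last day of the repair period: 76 calendar days after 2030/07/27 is 2030/10/11.
The date on which the replacement obligation becomes due: 2030/10/11 + 10 days = 2030/10/21.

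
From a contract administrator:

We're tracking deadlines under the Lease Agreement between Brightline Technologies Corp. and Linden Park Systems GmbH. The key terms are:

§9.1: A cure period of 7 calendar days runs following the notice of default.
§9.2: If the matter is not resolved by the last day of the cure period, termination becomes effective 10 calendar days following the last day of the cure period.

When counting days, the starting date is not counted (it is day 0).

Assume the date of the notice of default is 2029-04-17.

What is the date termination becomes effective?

2029-05-04

The last day of the cure period: 2029-04-17 + 7 days = 2029-04-24.
The date termination becomes effective: 10 calendar days after 2029-04-24 is 2029-05-04.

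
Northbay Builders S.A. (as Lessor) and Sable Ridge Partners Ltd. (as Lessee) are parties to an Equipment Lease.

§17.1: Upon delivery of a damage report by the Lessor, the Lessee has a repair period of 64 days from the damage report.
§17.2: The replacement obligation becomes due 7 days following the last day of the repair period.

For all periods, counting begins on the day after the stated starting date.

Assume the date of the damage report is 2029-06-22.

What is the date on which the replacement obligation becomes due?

2029-09-01

The last day of the repair period: 64 calendar days after 2029-06-22 is 2029-08-25.
Adding 7 calendar days to 2029-08-25 gives 2029-09-01, which is the date on which the replacement obligation becomes due.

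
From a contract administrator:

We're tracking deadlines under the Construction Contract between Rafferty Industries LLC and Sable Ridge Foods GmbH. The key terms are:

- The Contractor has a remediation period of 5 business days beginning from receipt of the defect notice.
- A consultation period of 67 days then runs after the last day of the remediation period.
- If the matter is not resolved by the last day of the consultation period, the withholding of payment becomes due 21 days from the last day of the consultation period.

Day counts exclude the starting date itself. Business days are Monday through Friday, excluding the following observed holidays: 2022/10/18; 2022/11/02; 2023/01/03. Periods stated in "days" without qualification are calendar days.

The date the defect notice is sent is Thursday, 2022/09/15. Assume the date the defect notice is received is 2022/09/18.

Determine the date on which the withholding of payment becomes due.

2022/12/20

The last day of the remediation period: counting 5 business days from Sunday, 2022/09/18 (Sep 19, Sep 20, Sep 21, Sep 22, Sep 23, skipping weekends) reaches Friday, 2022/09/23.
Adding 67 calendar days to 2022/09/23 gives 2022/11/29, which is the last day of the consultation period.
The date on which the withholding of payment becomes due: 2022/11/29 + 21 days = 2022/12/20.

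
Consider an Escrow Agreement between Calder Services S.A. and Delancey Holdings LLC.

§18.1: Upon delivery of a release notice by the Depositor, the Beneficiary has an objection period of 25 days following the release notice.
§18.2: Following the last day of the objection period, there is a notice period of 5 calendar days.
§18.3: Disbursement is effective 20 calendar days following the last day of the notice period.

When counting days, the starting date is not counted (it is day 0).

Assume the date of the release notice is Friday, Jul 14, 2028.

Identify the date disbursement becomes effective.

Adding 25 calendar days to Jul 14, 2028 gives Aug 8, 2028, which is the last day of the objection period.
Adding 5 calendar days to Aug 8, 2028 gives Aug 13, 2028, which is the last day of the notice period.
The date disbursement becomes effective: Aug 13, 2028 + 20 days = Sep 2, 2028.

Sep 2, 2028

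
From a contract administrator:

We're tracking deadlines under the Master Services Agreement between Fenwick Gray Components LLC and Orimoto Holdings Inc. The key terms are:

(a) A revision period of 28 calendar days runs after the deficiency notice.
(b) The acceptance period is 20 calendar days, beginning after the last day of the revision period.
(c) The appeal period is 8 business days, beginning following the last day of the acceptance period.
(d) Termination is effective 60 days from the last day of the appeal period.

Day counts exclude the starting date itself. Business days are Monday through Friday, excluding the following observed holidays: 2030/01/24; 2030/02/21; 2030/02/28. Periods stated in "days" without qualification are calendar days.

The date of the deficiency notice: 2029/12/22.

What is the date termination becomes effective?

The last day of the revision period: 2029/12/22 + 28 days = 2030/01/19.
Adding 20 calendar days to 2030/01/19 gives 2030/02/08, which is the last day of the acceptance period.
The last day of the appeal period: counting 8 business days from Friday, 2030/02/08 (Feb 11, Feb 12, Feb 13, Feb 14, Feb 15, Feb 18, Feb 19, Feb 20, skipping weekends) reaches Wednesday, 2030/02/20.
Adding 60 calendar days to 2030/02/20 gives 2030/04/21, which is the date termination becomes effective.

2030/04/21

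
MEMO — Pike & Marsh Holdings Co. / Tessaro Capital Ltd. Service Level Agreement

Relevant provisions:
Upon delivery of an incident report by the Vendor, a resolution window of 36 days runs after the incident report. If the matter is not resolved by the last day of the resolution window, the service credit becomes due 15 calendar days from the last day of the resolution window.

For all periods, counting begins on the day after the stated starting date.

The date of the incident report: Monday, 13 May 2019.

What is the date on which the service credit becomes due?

Adding 36 calendar days to 13 May 2019 gives 18 June 2019, which is the last day of the resolution window.
The date on which the service credit becomes due: 18 June 2019 + 15 days = 3 July 2019.

3 July 2019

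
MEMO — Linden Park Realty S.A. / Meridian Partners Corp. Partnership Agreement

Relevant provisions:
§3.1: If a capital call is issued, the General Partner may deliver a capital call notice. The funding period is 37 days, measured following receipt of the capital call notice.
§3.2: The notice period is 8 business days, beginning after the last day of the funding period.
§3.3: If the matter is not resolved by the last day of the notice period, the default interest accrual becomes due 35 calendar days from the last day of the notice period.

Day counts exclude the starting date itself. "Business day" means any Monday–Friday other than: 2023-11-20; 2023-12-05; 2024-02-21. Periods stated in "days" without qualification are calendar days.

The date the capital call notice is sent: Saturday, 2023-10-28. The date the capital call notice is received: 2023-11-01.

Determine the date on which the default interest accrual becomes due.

The last day of the funding period: 2023-11-01 + 37 days = 2023-12-08.
From Friday, 2023-12-08, 8 business days (Dec 11, Dec 12, Dec 13, Dec 14, Dec 15, Dec 18, Dec 19, Dec 20, skipping weekends) brings us to Wednesday, 2023-12-20, which is the last day of the notice period.
The date on which the default interest accrual becomes due: 2023-12-20 + 35 days = 2024-01-24.

2024-01-24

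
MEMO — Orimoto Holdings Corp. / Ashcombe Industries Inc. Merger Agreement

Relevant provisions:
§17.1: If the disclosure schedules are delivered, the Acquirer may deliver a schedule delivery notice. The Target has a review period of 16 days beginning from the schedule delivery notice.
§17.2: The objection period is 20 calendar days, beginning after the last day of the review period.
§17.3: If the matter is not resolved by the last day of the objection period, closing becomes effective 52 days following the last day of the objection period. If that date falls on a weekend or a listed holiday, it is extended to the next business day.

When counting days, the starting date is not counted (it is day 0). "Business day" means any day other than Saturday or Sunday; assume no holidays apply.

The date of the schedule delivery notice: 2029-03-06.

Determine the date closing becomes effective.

The last day of the review period: 2029-03-06 + 16 days = 2029-03-22.
Adding 20 calendar days to 2029-03-22 gives 2029-04-11, which is the last day of the objection period.
The date closing becomes effective: 2029-04-11 + 52 days = 2029-06-02. That falls on a Saturday, so it rolls to the next business day, Monday, 2029-06-04.

2029-06-04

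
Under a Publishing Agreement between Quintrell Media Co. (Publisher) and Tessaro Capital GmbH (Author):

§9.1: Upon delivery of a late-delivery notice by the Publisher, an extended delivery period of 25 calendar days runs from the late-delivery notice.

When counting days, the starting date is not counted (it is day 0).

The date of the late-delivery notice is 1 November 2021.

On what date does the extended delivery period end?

26 November 2021

Adding 25 calendar days to 1 November 2021 gives 26 November 2021, which is the last day of the extended delivery period.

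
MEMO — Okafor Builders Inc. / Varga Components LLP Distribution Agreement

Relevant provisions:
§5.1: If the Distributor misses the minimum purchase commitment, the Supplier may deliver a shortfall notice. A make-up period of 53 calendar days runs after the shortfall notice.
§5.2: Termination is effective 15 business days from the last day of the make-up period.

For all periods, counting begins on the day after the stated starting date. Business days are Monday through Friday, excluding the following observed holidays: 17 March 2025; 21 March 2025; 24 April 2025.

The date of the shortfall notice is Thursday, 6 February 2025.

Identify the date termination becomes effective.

The last day of the make-up period: 6 February 2025 + 53 days = 31 March 2025.
The date termination becomes effective: 15 business days after Monday, 31 March 2025, skipping weekends — Apr 1, Apr 2, Apr 3, Apr 4, …, Apr 17, Apr 18, Apr 21 — lands on Monday, 21 April 2025.

21 April 2025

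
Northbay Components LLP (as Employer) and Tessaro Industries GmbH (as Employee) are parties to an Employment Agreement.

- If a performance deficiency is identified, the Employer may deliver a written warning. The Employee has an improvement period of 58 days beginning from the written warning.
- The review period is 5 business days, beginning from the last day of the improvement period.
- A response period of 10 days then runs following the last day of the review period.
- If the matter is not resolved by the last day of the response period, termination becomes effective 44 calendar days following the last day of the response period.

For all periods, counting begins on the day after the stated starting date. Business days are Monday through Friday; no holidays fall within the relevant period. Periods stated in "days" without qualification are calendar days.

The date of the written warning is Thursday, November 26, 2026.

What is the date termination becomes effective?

The last day of the improvement period: 58 calendar days after November 26, 2026 is January 23, 2027.
The last day of the review period: 5 business days after Saturday, January 23, 2027, skipping weekends — Jan 25, Jan 26, Jan 27, Jan 28, Jan 29 — lands on Friday, January 29, 2027.
The last day of the response period: 10 calendar days after January 29, 2027 is February 8, 2027.
Adding 44 calendar days to February 8, 2027 gives March 24, 2027, which is the date termination becomes effective.

March 24, 2027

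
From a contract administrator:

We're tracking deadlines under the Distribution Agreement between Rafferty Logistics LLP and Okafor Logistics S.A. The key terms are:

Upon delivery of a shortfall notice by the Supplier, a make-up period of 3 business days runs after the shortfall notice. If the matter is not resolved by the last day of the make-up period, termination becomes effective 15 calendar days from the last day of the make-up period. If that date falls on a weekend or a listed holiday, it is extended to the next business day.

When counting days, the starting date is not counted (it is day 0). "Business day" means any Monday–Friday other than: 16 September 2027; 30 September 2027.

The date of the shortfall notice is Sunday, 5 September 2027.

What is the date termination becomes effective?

23 September 2027

The last day of the make-up period: 3 business days after Sunday, 5 September 2027, skipping weekends — Sep 6, Sep 7, Sep 8 — lands on Wednesday, 8 September 2027.
The date termination becomes effective: 8 September 2027 + 15 days = 23 September 2027. 23 September 2027 is a Thursday and is not a listed holiday, so no roll-forward applies.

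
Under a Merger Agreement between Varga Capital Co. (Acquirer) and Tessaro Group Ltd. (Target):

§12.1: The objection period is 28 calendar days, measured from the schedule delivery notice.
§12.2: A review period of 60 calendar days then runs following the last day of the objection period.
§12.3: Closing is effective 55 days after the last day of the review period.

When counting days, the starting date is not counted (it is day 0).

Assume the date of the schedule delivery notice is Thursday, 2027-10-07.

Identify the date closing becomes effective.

The last day of the objection period: 28 calendar days after 2027-10-07 is 2027-11-04.
Adding 60 calendar days to 2027-11-04 gives 2028-01-03, which is the last day of the review period.
The date closing becomes effective: 2028-01-03 + 55 days = 2028-02-27.

2028-02-27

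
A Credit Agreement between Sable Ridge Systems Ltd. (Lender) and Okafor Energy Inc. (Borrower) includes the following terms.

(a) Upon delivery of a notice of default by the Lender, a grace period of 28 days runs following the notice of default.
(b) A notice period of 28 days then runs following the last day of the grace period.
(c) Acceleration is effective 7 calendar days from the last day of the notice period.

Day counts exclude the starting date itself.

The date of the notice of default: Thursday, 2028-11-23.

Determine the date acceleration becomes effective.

The last day of the grace period: 28 calendar days after 2028-11-23 is 2028-12-21.
The last day of the notice period: 2028-12-21 + 28 days = 2029-01-18.
The date acceleration becomes effective: 7 calendar days after 2029-01-18 is 2029-01-25.

2029-01-25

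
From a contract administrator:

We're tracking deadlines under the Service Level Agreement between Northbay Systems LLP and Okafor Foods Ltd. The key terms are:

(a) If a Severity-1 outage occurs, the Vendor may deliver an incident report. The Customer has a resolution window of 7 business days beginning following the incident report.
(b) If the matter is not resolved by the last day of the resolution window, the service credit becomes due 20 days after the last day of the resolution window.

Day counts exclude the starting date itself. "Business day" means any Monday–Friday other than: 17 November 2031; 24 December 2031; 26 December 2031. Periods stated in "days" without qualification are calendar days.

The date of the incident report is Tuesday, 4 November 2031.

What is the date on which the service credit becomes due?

The last day of the resolution window: 7 business days after Tuesday, 4 November 2031, skipping weekends — Nov 5, Nov 6, Nov 7, Nov 10, Nov 11, Nov 12, Nov 13 — lands on Thursday, 13 November 2031.
The date on which the service credit becomes due: 20 calendar days after 13 November 2031 is 3 December 2031.

3 December 2031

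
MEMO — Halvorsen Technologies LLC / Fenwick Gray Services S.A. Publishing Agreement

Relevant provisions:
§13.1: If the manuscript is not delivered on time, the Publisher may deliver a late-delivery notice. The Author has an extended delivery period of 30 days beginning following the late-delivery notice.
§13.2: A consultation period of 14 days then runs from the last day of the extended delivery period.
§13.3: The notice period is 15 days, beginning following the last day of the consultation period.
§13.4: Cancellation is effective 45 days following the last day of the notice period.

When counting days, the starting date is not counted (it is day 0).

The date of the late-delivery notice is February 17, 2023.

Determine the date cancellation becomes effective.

June 1, 2023

The last day of the extended delivery period: 30 calendar days after February 17, 2023 is March 19, 2023.
Adding 14 calendar days to March 19, 2023 gives April 2, 2023, which is the last day of the consultation period.
Adding 15 calendar days to April 2, 2023 gives April 17, 2023, which is the last day of the notice period.
The date cancellation becomes effective: April 17, 2023 + 45 days = June 1, 2023.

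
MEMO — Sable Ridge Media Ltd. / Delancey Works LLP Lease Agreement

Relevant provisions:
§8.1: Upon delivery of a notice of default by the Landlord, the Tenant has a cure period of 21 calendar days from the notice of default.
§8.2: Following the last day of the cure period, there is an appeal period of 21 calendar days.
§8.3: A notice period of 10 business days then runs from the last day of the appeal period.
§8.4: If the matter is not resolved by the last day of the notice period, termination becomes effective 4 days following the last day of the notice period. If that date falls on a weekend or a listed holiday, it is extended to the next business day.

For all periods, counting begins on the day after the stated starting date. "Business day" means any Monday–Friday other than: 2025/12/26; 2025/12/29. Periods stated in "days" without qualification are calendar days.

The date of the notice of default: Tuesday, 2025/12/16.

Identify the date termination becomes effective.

The last day of the cure period: 21 calendar days after 2025/12/16 is 2026/01/06.
Adding 21 calendar days to 2026/01/06 gives 2026/01/27, which is the last day of the appeal period.
The last day of the notice period: 10 business days after Tuesday, 2026/01/27, skipping weekends — Jan 28, Jan 29, Jan 30, Feb 2, Feb 3, Feb 4, Feb 5, Feb 6, Feb 9, Feb 10 — lands on Tuesday, 2026/02/10.
Adding 4 calendar days to 2026/02/10 gives 2026/02/14, which is the date termination becomes effective. That falls on a Saturday, so it rolls to the next business day, Monday, 2026/02/16.

2026/02/16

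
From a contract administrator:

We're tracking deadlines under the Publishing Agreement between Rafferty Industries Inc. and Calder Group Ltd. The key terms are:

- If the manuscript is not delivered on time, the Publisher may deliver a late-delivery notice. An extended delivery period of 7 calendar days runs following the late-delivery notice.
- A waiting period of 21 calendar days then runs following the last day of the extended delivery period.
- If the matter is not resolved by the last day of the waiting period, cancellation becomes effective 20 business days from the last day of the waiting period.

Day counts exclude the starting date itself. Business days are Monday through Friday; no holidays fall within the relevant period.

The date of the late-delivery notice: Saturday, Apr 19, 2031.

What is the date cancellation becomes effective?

Jun 13, 2031

Adding 7 calendar days to Apr 19, 2031 gives Apr 26, 2031, which is the last day of the extended delivery period.
Adding 21 calendar days to Apr 26, 2031 gives May 17, 2031, which is the last day of the waiting period.
The date cancellation becomes effective: counting 20 business days from Saturday, May 17, 2031 (May 19, May 20, May 21, May 22, …, Jun 11, Jun 12, Jun 13, skipping weekends) reaches Friday, Jun 13, 2031.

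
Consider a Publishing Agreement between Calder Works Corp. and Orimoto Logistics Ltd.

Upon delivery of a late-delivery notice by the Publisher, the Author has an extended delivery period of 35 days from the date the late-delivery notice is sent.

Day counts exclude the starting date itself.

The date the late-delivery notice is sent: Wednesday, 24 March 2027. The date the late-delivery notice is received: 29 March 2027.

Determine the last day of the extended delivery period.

28 April 2027

The last day of the extended delivery period: 24 March 2027 + 35 days = 28 April 2027.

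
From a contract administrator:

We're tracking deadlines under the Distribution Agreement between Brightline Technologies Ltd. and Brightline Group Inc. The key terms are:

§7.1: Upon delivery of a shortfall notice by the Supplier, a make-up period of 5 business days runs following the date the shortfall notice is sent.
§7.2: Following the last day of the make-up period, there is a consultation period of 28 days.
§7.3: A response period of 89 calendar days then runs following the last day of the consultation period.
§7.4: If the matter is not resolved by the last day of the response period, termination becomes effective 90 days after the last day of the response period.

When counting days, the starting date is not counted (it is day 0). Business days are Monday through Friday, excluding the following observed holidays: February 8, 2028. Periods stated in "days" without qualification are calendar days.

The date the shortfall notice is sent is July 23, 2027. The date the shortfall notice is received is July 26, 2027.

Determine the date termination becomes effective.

The last day of the make-up period: 5 business days after Friday, July 23, 2027, skipping weekends — Jul 26, Jul 27, Jul 28, Jul 29, Jul 30 — lands on Friday, July 30, 2027.
The last day of the consultation period: 28 calendar days after July 30, 2027 is August 27, 2027.
Adding 89 calendar days to August 27, 2027 gives November 24, 2027, which is the last day of the response period.
The date termination becomes effective: November 24, 2027 + 90 days = February 22, 2028.

February 22, 2028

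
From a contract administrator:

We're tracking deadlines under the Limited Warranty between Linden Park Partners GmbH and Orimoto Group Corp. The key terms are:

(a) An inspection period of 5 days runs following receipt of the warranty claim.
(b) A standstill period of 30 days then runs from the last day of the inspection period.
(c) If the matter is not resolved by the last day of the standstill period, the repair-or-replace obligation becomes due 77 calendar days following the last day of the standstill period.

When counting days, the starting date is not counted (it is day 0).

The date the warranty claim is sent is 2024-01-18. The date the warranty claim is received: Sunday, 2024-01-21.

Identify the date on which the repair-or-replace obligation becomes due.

2024-05-12

The last day of the inspection period: 2024-01-21 + 5 days = 2024-01-26.
The last day of the standstill period: 30 calendar days after 2024-01-26 is 2024-02-25.
Adding 77 calendar days to 2024-02-25 gives 2024-05-12, which is the date on which the repair-or-replace obligation becomes due.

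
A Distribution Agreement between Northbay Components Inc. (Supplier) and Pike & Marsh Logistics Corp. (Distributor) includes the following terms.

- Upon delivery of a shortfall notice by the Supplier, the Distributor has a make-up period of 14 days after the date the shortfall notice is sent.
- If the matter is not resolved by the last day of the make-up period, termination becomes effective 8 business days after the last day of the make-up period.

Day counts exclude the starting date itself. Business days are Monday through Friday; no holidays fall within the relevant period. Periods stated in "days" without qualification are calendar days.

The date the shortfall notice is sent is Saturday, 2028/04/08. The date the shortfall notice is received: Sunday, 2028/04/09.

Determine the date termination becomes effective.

The last day of the make-up period: 14 calendar days after 2028/04/08 is 2028/04/22.
The date termination becomes effective: counting 8 business days from Saturday, 2028/04/22 (Apr 24, Apr 25, Apr 26, Apr 27, Apr 28, May 1, May 2, May 3, skipping weekends) reaches Wednesday, 2028/05/03.

2028/05/03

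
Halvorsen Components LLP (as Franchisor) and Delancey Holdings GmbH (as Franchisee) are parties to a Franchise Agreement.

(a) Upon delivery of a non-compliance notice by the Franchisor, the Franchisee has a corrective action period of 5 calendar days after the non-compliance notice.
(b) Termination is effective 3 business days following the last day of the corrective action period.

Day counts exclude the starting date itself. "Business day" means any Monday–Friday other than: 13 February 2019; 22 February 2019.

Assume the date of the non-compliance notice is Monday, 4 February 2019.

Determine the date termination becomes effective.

Adding 5 calendar days to 4 February 2019 gives 9 February 2019, which is the last day of the corrective action period.
The date termination becomes effective: counting 3 business days from Saturday, 9 February 2019 (Feb 11, Feb 12, Feb 14, skipping weekends and the listed holiday on Feb 13) reaches Thursday, 14 February 2019.

14 February 2019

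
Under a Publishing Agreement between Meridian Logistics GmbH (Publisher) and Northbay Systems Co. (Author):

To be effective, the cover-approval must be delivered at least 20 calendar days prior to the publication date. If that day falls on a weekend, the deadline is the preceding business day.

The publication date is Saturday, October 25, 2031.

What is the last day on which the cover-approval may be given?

Counting back 20 calendar days from October 25, 2031 gives October 5, 2031. That is a Sunday, so the deadline moves back to Friday, October 3, 2031.

October 3, 2031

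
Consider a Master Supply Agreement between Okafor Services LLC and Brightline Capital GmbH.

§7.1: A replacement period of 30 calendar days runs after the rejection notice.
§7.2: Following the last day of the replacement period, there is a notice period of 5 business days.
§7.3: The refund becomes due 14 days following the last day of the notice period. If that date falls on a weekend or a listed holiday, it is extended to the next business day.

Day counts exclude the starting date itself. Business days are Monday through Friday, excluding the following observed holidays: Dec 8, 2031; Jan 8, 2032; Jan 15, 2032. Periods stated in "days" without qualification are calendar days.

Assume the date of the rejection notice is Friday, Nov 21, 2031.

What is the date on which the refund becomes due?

The last day of the replacement period: Nov 21, 2031 + 30 days = Dec 21, 2031.
The last day of the notice period: counting 5 business days from Sunday, Dec 21, 2031 (Dec 22, Dec 23, Dec 24, Dec 25, Dec 26, skipping weekends) reaches Friday, Dec 26, 2031.
The date on which the refund becomes due: 14 calendar days after Dec 26, 2031 is Jan 9, 2032. Jan 9, 2032 is a Friday and is not a listed holiday, so no roll-forward applies.

Jan 9, 2032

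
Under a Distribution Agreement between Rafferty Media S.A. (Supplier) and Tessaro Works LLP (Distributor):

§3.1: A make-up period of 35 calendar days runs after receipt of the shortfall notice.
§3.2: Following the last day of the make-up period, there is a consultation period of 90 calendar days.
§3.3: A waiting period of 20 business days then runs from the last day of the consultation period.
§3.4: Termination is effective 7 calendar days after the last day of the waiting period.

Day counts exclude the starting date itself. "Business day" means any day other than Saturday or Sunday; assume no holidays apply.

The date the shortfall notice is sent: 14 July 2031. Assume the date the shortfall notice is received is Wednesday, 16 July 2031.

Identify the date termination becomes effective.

23 December 2031

Adding 35 calendar days to 16 July 2031 gives 20 August 2031, which is the last day of the make-up period.
The last day of the consultation period: 90 calendar days after 20 August 2031 is 18 November 2031.
The last day of the waiting period: 20 business days after Tuesday, 18 November 2031, skipping weekends — Nov 19, Nov 20, Nov 21, Nov 24, …, Dec 12, Dec 15, Dec 16 — lands on Tuesday, 16 December 2031.
The date termination becomes effective: 7 calendar days after 16 December 2031 is 23 December 2031.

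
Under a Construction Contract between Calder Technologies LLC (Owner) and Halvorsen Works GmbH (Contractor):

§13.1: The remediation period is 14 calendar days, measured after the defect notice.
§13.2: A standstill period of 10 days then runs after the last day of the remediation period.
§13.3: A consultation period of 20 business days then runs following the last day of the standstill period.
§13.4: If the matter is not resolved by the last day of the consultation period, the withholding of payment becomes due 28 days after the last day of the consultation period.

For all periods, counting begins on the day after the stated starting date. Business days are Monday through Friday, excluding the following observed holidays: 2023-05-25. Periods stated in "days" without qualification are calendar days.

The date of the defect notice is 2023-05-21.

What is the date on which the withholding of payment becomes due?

The last day of the remediation period: 14 calendar days after 2023-05-21 is 2023-06-04.
Adding 10 calendar days to 2023-06-04 gives 2023-06-14, which is the last day of the standstill period.
The last day of the consultation period: 20 business days after Wednesday, 2023-06-14, skipping weekends — Jun 15, Jun 16, Jun 19, Jun 20, …, Jul 10, Jul 11, Jul 12 — lands on Wednesday, 2023-07-12.
Adding 28 calendar days to 2023-07-12 gives 2023-08-09, which is the date on which the withholding of payment becomes due.

2023-08-09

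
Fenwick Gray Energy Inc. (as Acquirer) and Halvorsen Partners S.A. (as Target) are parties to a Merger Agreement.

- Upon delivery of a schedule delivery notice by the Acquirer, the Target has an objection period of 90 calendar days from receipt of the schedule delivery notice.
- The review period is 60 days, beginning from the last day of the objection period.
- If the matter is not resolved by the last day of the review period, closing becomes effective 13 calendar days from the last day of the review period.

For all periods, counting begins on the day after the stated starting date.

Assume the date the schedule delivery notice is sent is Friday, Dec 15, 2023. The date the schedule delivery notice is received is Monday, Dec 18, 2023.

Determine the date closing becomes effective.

May 29, 2024

Adding 90 calendar days to Dec 18, 2023 gives Mar 17, 2024, which is the last day of the objection period.
The last day of the review period: 60 calendar days after Mar 17, 2024 is May 16, 2024.
The date closing becomes effective: 13 calendar days after May 16, 2024 is May 29, 2024.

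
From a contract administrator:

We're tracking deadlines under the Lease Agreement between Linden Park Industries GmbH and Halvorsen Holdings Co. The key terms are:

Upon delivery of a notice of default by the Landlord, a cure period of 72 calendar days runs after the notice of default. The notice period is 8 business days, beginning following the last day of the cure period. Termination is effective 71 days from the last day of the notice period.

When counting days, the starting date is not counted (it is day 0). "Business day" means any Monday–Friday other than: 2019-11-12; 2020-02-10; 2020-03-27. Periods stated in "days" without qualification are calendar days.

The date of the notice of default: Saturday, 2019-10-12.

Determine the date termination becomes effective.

The last day of the cure period: 72 calendar days after 2019-10-12 is 2019-12-23.
The last day of the notice period: counting 8 business days from Monday, 2019-12-23 (Dec 24, Dec 25, Dec 26, Dec 27, Dec 30, Dec 31, Jan 1, Jan 2, skipping weekends) reaches Thursday, 2020-01-02.
The date termination becomes effective: 2020-01-02 + 71 days = 2020-03-13.

2020-03-13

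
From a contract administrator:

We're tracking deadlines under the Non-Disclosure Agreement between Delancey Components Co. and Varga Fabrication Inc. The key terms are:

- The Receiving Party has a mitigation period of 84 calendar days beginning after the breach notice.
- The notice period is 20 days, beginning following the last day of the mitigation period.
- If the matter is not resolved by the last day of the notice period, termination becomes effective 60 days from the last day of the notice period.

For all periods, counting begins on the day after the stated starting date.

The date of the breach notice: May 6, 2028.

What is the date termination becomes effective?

October 17, 2028

Adding 84 calendar days to May 6, 2028 gives July 29, 2028, which is the last day of the mitigation period.
The last day of the notice period: 20 calendar days after July 29, 2028 is August 18, 2028.
The date termination becomes effective: August 18, 2028 + 60 days = October 17, 2028.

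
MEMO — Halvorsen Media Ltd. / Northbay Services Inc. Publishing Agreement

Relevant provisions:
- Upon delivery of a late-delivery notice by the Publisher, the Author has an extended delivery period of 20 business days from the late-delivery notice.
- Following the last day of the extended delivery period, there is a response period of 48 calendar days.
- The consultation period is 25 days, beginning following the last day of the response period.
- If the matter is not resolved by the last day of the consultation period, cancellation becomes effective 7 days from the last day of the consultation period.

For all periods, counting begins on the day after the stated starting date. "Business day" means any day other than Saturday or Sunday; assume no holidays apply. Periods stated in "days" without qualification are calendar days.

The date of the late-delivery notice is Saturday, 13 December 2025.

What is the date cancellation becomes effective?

The last day of the extended delivery period: 20 business days after Saturday, 13 December 2025, skipping weekends — Dec 15, Dec 16, Dec 17, Dec 18, …, Jan 7, Jan 8, Jan 9 — lands on Friday, 9 January 2026.
The last day of the response period: 9 January 2026 + 48 days = 26 February 2026.
Adding 25 calendar days to 26 February 2026 gives 23 March 2026, which is the last day of the consultation period.
Adding 7 calendar days to 23 March 2026 gives 30 March 2026, which is the date cancellation becomes effective.

30 March 2026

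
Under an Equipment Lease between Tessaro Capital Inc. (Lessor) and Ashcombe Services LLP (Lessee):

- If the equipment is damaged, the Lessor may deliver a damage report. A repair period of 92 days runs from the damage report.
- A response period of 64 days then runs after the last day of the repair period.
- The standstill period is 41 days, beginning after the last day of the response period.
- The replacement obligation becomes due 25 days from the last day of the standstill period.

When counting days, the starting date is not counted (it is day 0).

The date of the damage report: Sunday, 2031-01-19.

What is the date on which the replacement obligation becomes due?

2031-08-29

Adding 92 calendar days to 2031-01-19 gives 2031-04-21, which is the last day of the repair period.
The last day of the response period: 2031-04-21 + 64 days = 2031-06-24.
The last day of the standstill period: 41 calendar days after 2031-06-24 is 2031-08-04.
Adding 25 calendar days to 2031-08-04 gives 2031-08-29, which is the date on which the replacement obligation becomes due.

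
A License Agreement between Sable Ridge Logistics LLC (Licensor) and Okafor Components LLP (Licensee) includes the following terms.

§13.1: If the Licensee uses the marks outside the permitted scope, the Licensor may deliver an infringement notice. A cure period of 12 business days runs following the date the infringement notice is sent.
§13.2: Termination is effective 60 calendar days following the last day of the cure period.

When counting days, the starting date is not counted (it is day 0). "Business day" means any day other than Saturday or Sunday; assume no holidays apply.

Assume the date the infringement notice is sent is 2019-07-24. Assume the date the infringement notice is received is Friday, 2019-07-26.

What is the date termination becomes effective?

The last day of the cure period: counting 12 business days from Wednesday, 2019-07-24 (Jul 25, Jul 26, Jul 29, Jul 30, …, Aug 7, Aug 8, Aug 9, skipping weekends) reaches Friday, 2019-08-09.
Adding 60 calendar days to 2019-08-09 gives 2019-10-08, which is the date termination becomes effective.

2019-10-08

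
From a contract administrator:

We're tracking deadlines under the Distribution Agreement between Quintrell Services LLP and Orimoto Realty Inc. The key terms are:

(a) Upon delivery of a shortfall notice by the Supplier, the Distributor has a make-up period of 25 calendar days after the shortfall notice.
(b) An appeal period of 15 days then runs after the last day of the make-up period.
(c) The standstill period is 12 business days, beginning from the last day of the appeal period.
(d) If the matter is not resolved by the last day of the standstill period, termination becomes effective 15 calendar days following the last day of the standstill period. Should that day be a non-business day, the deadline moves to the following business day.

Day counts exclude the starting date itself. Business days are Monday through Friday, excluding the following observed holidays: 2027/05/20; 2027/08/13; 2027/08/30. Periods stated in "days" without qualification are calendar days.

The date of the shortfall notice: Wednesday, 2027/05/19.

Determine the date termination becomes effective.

Adding 25 calendar days to 2027/05/19 gives 2027/06/13, which is the last day of the make-up period.
The last day of the appeal period: 15 calendar days after 2027/06/13 is 2027/06/28.
The last day of the standstill period: 12 business days after Monday, 2027/06/28, skipping weekends — Jun 29, Jun 30, Jul 1, Jul 2, …, Jul 12, Jul 13, Jul 14 — lands on Wednesday, 2027/07/14.
The date termination becomes effective: 15 calendar days after 2027/07/14 is 2027/07/29. 2027/07/29 is a Thursday and is not a listed holiday, so no roll-forward applies.

2027/07/29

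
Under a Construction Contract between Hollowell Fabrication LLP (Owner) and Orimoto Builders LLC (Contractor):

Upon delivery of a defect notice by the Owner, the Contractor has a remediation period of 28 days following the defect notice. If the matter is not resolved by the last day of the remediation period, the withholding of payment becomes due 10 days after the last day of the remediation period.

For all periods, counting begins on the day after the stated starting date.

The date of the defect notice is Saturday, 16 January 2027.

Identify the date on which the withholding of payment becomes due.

Adding 28 calendar days to 16 January 2027 gives 13 February 2027, which is the last day of the remediation period.
Adding 10 calendar days to 13 February 2027 gives 23 February 2027, which is the date on which the withholding of payment becomes due.

23 February 2027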